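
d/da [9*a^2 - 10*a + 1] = 18*a - 10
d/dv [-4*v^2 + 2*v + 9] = 2 - 8*v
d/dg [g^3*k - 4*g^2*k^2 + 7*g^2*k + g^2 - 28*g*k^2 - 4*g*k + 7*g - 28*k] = 3*g^2*k - 8*g*k^2 + 14*g*k + 2*g - 28*k^2 - 4*k + 7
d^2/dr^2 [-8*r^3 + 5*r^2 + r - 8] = 10 - 48*r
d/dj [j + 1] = 1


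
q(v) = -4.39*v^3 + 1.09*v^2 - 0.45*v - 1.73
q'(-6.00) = -487.65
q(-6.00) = 988.45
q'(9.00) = -1047.60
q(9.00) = -3117.80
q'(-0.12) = -0.90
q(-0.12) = -1.65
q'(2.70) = -90.57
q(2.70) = -81.41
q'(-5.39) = -394.82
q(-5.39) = 719.80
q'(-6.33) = -541.96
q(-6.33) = 1158.26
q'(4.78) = -290.94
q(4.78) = -458.43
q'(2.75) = -94.05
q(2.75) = -86.02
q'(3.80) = -182.34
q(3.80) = -228.59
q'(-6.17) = -515.27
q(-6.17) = 1073.69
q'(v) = -13.17*v^2 + 2.18*v - 0.45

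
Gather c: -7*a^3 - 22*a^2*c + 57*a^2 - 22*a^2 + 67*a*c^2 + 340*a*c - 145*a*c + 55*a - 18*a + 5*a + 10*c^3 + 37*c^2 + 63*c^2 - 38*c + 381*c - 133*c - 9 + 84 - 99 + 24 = -7*a^3 + 35*a^2 + 42*a + 10*c^3 + c^2*(67*a + 100) + c*(-22*a^2 + 195*a + 210)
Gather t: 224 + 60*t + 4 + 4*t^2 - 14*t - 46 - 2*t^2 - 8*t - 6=2*t^2 + 38*t + 176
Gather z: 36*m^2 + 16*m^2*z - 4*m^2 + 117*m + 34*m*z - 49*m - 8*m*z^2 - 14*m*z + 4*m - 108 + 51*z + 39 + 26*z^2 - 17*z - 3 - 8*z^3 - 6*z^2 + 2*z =32*m^2 + 72*m - 8*z^3 + z^2*(20 - 8*m) + z*(16*m^2 + 20*m + 36) - 72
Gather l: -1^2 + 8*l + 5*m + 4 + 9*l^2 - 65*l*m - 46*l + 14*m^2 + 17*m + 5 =9*l^2 + l*(-65*m - 38) + 14*m^2 + 22*m + 8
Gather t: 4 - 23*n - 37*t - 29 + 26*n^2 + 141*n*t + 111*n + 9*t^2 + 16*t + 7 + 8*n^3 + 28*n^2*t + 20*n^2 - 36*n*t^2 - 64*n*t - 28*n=8*n^3 + 46*n^2 + 60*n + t^2*(9 - 36*n) + t*(28*n^2 + 77*n - 21) - 18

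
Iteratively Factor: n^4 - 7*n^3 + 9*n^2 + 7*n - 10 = (n - 5)*(n^3 - 2*n^2 - n + 2) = (n - 5)*(n - 2)*(n^2 - 1) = (n - 5)*(n - 2)*(n - 1)*(n + 1)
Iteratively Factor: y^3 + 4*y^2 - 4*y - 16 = (y - 2)*(y^2 + 6*y + 8) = (y - 2)*(y + 4)*(y + 2)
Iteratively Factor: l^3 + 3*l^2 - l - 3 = (l + 1)*(l^2 + 2*l - 3) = (l - 1)*(l + 1)*(l + 3)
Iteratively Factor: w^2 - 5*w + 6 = (w - 2)*(w - 3)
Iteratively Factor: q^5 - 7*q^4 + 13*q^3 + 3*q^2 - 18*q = (q - 2)*(q^4 - 5*q^3 + 3*q^2 + 9*q) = q*(q - 2)*(q^3 - 5*q^2 + 3*q + 9) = q*(q - 3)*(q - 2)*(q^2 - 2*q - 3) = q*(q - 3)*(q - 2)*(q + 1)*(q - 3)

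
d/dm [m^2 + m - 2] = 2*m + 1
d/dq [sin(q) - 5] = cos(q)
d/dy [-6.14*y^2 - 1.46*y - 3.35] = -12.28*y - 1.46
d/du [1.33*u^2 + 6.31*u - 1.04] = 2.66*u + 6.31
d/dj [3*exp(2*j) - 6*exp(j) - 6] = 6*(exp(j) - 1)*exp(j)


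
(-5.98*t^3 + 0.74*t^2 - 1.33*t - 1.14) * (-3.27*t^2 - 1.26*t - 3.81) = 19.5546*t^5 + 5.115*t^4 + 26.2005*t^3 + 2.5842*t^2 + 6.5037*t + 4.3434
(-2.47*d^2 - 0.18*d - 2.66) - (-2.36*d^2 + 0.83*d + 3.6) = -0.11*d^2 - 1.01*d - 6.26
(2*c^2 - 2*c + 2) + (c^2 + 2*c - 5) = 3*c^2 - 3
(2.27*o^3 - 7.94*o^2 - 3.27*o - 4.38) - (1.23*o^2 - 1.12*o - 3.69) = 2.27*o^3 - 9.17*o^2 - 2.15*o - 0.69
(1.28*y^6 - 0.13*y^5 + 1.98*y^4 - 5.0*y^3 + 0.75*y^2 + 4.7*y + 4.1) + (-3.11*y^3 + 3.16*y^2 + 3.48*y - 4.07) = 1.28*y^6 - 0.13*y^5 + 1.98*y^4 - 8.11*y^3 + 3.91*y^2 + 8.18*y + 0.0299999999999994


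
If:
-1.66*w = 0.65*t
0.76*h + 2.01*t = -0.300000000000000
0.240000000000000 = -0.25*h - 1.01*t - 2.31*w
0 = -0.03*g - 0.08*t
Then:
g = -0.68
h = -1.07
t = 0.25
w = -0.10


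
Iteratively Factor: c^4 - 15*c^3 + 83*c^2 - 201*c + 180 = (c - 3)*(c^3 - 12*c^2 + 47*c - 60) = (c - 5)*(c - 3)*(c^2 - 7*c + 12) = (c - 5)*(c - 3)^2*(c - 4)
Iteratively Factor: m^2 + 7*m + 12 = (m + 3)*(m + 4)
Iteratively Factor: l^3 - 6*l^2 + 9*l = (l - 3)*(l^2 - 3*l) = (l - 3)^2*(l)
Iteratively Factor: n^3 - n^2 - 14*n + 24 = (n + 4)*(n^2 - 5*n + 6) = (n - 2)*(n + 4)*(n - 3)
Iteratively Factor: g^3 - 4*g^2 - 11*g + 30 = (g - 2)*(g^2 - 2*g - 15) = (g - 2)*(g + 3)*(g - 5)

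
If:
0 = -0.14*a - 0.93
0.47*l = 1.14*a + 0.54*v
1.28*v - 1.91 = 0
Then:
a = -6.64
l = -14.40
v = 1.49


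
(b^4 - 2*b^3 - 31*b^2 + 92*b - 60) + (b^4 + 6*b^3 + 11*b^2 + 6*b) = 2*b^4 + 4*b^3 - 20*b^2 + 98*b - 60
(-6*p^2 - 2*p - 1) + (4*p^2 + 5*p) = -2*p^2 + 3*p - 1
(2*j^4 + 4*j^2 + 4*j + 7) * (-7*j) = -14*j^5 - 28*j^3 - 28*j^2 - 49*j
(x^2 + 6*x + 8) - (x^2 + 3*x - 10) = 3*x + 18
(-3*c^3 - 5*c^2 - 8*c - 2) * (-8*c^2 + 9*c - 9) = 24*c^5 + 13*c^4 + 46*c^3 - 11*c^2 + 54*c + 18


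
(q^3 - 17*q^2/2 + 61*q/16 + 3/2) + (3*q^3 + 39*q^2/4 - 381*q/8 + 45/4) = 4*q^3 + 5*q^2/4 - 701*q/16 + 51/4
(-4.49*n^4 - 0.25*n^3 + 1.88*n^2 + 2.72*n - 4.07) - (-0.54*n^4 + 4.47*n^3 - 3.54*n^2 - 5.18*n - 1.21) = -3.95*n^4 - 4.72*n^3 + 5.42*n^2 + 7.9*n - 2.86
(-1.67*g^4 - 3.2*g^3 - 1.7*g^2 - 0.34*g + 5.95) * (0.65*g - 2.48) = -1.0855*g^5 + 2.0616*g^4 + 6.831*g^3 + 3.995*g^2 + 4.7107*g - 14.756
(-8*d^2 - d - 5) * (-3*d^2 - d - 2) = 24*d^4 + 11*d^3 + 32*d^2 + 7*d + 10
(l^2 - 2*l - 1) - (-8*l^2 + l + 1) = 9*l^2 - 3*l - 2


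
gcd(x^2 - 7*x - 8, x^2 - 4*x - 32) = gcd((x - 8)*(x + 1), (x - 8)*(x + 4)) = x - 8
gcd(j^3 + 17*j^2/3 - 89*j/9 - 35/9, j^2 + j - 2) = 1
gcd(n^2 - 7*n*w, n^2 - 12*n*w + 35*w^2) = -n + 7*w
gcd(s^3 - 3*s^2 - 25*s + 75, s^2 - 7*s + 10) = s - 5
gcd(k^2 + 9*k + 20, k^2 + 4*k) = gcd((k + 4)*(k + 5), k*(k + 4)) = k + 4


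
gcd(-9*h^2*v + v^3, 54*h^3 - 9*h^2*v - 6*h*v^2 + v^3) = -9*h^2 + v^2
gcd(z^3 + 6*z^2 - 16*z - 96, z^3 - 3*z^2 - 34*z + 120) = z^2 + 2*z - 24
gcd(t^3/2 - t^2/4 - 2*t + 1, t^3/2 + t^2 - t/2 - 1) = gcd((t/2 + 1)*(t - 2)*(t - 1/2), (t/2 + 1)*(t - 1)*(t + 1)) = t + 2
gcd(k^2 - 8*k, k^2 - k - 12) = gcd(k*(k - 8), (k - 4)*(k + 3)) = 1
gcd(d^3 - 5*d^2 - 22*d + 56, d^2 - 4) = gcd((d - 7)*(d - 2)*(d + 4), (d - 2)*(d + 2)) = d - 2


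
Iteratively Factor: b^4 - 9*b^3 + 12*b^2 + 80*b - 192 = (b + 3)*(b^3 - 12*b^2 + 48*b - 64) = (b - 4)*(b + 3)*(b^2 - 8*b + 16) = (b - 4)^2*(b + 3)*(b - 4)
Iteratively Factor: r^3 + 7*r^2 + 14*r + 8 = (r + 2)*(r^2 + 5*r + 4) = (r + 1)*(r + 2)*(r + 4)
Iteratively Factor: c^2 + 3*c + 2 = (c + 1)*(c + 2)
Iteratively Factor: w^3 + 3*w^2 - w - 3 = (w + 1)*(w^2 + 2*w - 3) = (w - 1)*(w + 1)*(w + 3)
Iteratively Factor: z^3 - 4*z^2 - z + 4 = (z + 1)*(z^2 - 5*z + 4) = (z - 1)*(z + 1)*(z - 4)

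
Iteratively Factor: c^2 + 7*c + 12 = (c + 4)*(c + 3)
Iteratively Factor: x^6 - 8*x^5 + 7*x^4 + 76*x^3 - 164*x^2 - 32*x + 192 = (x - 2)*(x^5 - 6*x^4 - 5*x^3 + 66*x^2 - 32*x - 96) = (x - 4)*(x - 2)*(x^4 - 2*x^3 - 13*x^2 + 14*x + 24) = (x - 4)*(x - 2)^2*(x^3 - 13*x - 12) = (x - 4)*(x - 2)^2*(x + 1)*(x^2 - x - 12) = (x - 4)*(x - 2)^2*(x + 1)*(x + 3)*(x - 4)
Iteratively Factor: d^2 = (d)*(d)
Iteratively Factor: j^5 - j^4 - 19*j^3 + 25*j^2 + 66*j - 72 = (j - 3)*(j^4 + 2*j^3 - 13*j^2 - 14*j + 24) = (j - 3)*(j + 2)*(j^3 - 13*j + 12) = (j - 3)^2*(j + 2)*(j^2 + 3*j - 4) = (j - 3)^2*(j + 2)*(j + 4)*(j - 1)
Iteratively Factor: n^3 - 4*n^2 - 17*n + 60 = (n + 4)*(n^2 - 8*n + 15) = (n - 3)*(n + 4)*(n - 5)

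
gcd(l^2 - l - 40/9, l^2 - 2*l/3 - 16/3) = l - 8/3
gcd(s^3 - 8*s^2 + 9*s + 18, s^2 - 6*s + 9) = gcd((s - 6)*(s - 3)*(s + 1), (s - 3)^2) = s - 3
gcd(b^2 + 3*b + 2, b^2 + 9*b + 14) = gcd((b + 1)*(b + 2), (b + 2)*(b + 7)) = b + 2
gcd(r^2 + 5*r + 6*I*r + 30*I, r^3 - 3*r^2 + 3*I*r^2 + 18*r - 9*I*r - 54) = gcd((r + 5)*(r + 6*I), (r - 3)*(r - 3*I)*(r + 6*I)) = r + 6*I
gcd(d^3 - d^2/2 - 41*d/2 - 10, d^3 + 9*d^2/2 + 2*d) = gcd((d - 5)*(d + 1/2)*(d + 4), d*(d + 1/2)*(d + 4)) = d^2 + 9*d/2 + 2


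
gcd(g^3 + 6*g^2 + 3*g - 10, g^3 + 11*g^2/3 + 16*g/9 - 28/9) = g + 2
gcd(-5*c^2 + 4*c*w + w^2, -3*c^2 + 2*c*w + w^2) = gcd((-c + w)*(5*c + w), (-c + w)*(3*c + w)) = -c + w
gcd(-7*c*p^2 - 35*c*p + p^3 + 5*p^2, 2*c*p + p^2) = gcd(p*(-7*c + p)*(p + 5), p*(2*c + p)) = p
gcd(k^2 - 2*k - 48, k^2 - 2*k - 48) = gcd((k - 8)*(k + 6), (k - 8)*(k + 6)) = k^2 - 2*k - 48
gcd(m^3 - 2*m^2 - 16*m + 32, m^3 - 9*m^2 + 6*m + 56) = m - 4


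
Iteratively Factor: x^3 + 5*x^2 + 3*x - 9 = (x - 1)*(x^2 + 6*x + 9) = (x - 1)*(x + 3)*(x + 3)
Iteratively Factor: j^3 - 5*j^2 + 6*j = (j)*(j^2 - 5*j + 6) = j*(j - 3)*(j - 2)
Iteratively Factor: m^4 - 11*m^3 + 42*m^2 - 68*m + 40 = (m - 2)*(m^3 - 9*m^2 + 24*m - 20) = (m - 5)*(m - 2)*(m^2 - 4*m + 4) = (m - 5)*(m - 2)^2*(m - 2)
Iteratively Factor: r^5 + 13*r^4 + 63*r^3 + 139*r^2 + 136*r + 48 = (r + 4)*(r^4 + 9*r^3 + 27*r^2 + 31*r + 12) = (r + 3)*(r + 4)*(r^3 + 6*r^2 + 9*r + 4) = (r + 1)*(r + 3)*(r + 4)*(r^2 + 5*r + 4) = (r + 1)^2*(r + 3)*(r + 4)*(r + 4)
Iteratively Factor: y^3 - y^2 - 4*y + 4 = (y - 1)*(y^2 - 4) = (y - 2)*(y - 1)*(y + 2)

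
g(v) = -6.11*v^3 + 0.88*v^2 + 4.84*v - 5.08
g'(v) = -18.33*v^2 + 1.76*v + 4.84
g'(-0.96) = -13.74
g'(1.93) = -60.04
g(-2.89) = 135.76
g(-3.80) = 324.50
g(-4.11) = 414.09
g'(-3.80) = -266.53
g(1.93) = -36.39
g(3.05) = -155.49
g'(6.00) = -644.48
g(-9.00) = 4476.83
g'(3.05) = -160.31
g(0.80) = -3.77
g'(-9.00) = -1495.73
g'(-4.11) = -312.03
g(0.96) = -5.03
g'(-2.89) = -153.34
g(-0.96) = -3.51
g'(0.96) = -10.36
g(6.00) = -1264.12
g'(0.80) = -5.48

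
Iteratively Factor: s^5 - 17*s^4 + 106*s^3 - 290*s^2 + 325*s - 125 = (s - 5)*(s^4 - 12*s^3 + 46*s^2 - 60*s + 25) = (s - 5)^2*(s^3 - 7*s^2 + 11*s - 5) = (s - 5)^3*(s^2 - 2*s + 1) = (s - 5)^3*(s - 1)*(s - 1)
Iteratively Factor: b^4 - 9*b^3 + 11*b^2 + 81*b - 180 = (b - 4)*(b^3 - 5*b^2 - 9*b + 45) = (b - 4)*(b + 3)*(b^2 - 8*b + 15) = (b - 4)*(b - 3)*(b + 3)*(b - 5)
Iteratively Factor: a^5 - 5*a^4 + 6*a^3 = (a - 2)*(a^4 - 3*a^3) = a*(a - 2)*(a^3 - 3*a^2) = a*(a - 3)*(a - 2)*(a^2) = a^2*(a - 3)*(a - 2)*(a)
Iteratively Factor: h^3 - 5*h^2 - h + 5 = (h - 5)*(h^2 - 1) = (h - 5)*(h - 1)*(h + 1)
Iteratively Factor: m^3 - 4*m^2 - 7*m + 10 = (m + 2)*(m^2 - 6*m + 5) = (m - 5)*(m + 2)*(m - 1)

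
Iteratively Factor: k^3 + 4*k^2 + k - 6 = (k + 2)*(k^2 + 2*k - 3) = (k + 2)*(k + 3)*(k - 1)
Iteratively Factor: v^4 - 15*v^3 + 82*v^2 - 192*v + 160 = (v - 4)*(v^3 - 11*v^2 + 38*v - 40) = (v - 5)*(v - 4)*(v^2 - 6*v + 8) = (v - 5)*(v - 4)^2*(v - 2)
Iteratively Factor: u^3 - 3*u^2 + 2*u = (u)*(u^2 - 3*u + 2) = u*(u - 1)*(u - 2)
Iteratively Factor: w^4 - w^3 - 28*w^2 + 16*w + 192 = (w + 4)*(w^3 - 5*w^2 - 8*w + 48) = (w - 4)*(w + 4)*(w^2 - w - 12) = (w - 4)*(w + 3)*(w + 4)*(w - 4)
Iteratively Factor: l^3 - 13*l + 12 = (l - 3)*(l^2 + 3*l - 4) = (l - 3)*(l + 4)*(l - 1)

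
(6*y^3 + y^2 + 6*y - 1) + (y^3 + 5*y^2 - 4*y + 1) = 7*y^3 + 6*y^2 + 2*y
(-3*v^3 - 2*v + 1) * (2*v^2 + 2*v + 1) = -6*v^5 - 6*v^4 - 7*v^3 - 2*v^2 + 1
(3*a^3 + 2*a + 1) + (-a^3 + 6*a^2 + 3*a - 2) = 2*a^3 + 6*a^2 + 5*a - 1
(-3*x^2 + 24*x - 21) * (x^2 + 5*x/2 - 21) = -3*x^4 + 33*x^3/2 + 102*x^2 - 1113*x/2 + 441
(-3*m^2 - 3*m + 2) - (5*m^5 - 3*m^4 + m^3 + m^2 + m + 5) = -5*m^5 + 3*m^4 - m^3 - 4*m^2 - 4*m - 3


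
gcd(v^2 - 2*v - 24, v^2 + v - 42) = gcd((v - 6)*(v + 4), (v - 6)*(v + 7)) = v - 6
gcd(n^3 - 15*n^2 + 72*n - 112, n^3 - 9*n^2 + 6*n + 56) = n^2 - 11*n + 28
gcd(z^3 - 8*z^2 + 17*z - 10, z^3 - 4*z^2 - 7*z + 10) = z^2 - 6*z + 5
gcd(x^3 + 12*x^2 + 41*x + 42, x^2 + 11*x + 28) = x + 7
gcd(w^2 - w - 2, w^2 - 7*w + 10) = w - 2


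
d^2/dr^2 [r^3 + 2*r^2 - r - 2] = 6*r + 4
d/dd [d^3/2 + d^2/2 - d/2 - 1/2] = 3*d^2/2 + d - 1/2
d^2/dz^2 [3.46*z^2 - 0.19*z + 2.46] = 6.92000000000000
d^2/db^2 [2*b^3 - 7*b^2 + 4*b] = 12*b - 14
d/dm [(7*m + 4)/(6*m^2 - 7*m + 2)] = 6*(-7*m^2 - 8*m + 7)/(36*m^4 - 84*m^3 + 73*m^2 - 28*m + 4)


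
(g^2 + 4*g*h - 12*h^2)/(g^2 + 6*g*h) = (g - 2*h)/g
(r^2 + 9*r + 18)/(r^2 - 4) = (r^2 + 9*r + 18)/(r^2 - 4)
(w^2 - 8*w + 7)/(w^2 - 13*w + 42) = (w - 1)/(w - 6)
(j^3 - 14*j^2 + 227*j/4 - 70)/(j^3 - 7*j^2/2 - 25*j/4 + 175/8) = 2*(j - 8)/(2*j + 5)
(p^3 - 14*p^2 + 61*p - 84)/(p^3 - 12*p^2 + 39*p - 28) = (p - 3)/(p - 1)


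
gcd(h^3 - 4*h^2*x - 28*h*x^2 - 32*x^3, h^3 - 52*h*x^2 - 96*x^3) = -h^2 + 6*h*x + 16*x^2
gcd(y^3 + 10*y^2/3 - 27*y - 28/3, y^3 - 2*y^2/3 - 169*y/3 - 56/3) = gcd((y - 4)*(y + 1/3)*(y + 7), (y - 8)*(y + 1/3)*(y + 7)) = y^2 + 22*y/3 + 7/3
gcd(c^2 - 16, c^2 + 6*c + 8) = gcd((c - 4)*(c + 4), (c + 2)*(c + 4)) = c + 4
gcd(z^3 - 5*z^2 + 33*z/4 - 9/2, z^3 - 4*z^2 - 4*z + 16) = z - 2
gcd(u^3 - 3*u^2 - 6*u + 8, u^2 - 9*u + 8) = u - 1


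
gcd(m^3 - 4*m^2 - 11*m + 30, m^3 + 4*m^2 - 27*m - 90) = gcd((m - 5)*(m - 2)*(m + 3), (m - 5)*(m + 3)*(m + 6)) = m^2 - 2*m - 15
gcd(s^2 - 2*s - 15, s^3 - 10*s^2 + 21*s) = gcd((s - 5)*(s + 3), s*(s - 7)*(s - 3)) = 1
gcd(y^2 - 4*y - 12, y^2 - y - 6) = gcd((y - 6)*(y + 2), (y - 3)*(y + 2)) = y + 2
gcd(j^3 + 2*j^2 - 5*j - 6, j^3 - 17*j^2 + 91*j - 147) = 1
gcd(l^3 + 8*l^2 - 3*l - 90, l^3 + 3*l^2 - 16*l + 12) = l + 6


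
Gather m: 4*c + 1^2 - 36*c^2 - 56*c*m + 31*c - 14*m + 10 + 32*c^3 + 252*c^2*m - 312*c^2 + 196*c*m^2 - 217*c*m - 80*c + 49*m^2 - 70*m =32*c^3 - 348*c^2 - 45*c + m^2*(196*c + 49) + m*(252*c^2 - 273*c - 84) + 11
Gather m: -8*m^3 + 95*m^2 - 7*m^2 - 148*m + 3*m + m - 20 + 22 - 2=-8*m^3 + 88*m^2 - 144*m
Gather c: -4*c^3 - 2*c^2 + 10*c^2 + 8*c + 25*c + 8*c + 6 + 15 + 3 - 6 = -4*c^3 + 8*c^2 + 41*c + 18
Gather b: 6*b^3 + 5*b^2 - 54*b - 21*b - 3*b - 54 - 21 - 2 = 6*b^3 + 5*b^2 - 78*b - 77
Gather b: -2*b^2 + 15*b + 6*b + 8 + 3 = -2*b^2 + 21*b + 11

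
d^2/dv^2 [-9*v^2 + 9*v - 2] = -18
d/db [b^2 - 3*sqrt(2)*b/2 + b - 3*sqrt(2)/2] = 2*b - 3*sqrt(2)/2 + 1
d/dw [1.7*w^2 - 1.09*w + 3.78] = 3.4*w - 1.09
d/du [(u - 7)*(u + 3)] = 2*u - 4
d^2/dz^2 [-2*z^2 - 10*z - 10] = -4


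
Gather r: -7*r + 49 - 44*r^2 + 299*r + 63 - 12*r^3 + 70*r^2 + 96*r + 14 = -12*r^3 + 26*r^2 + 388*r + 126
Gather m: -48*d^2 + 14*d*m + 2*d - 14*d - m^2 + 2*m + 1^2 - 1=-48*d^2 - 12*d - m^2 + m*(14*d + 2)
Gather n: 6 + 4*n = 4*n + 6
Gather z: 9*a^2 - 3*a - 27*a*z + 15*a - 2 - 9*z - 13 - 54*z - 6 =9*a^2 + 12*a + z*(-27*a - 63) - 21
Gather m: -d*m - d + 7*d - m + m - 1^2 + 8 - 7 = -d*m + 6*d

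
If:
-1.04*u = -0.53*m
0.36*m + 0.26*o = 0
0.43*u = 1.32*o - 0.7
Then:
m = -0.34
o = 0.47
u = -0.17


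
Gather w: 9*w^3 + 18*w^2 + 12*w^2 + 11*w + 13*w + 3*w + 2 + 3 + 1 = 9*w^3 + 30*w^2 + 27*w + 6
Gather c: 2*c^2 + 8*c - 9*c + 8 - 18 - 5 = 2*c^2 - c - 15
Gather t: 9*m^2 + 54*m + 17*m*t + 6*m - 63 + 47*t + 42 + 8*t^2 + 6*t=9*m^2 + 60*m + 8*t^2 + t*(17*m + 53) - 21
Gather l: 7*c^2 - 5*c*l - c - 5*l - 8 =7*c^2 - c + l*(-5*c - 5) - 8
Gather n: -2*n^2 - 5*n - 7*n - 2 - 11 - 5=-2*n^2 - 12*n - 18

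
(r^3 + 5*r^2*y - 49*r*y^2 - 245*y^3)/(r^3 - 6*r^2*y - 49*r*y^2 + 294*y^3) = (-r - 5*y)/(-r + 6*y)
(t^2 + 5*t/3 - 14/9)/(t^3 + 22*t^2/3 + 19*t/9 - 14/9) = (9*t^2 + 15*t - 14)/(9*t^3 + 66*t^2 + 19*t - 14)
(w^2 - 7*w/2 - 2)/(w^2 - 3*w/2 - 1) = (w - 4)/(w - 2)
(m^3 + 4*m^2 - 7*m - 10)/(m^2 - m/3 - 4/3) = 3*(m^2 + 3*m - 10)/(3*m - 4)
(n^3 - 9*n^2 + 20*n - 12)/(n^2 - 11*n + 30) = (n^2 - 3*n + 2)/(n - 5)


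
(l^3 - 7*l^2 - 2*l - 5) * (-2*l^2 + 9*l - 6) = -2*l^5 + 23*l^4 - 65*l^3 + 34*l^2 - 33*l + 30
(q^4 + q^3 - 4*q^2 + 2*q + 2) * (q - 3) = q^5 - 2*q^4 - 7*q^3 + 14*q^2 - 4*q - 6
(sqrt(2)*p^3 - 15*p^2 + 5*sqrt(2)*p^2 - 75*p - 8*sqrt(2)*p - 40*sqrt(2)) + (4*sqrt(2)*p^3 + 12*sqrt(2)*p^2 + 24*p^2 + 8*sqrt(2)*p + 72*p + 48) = 5*sqrt(2)*p^3 + 9*p^2 + 17*sqrt(2)*p^2 - 3*p - 40*sqrt(2) + 48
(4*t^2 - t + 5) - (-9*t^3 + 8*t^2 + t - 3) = 9*t^3 - 4*t^2 - 2*t + 8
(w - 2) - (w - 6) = 4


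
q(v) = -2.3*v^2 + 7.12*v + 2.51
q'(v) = 7.12 - 4.6*v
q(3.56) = -1.29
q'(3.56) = -9.26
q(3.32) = 0.80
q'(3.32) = -8.15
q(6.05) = -38.60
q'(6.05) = -20.71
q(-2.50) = -29.66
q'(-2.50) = 18.62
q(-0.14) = 1.47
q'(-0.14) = 7.76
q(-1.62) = -15.06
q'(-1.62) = 14.57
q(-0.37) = -0.44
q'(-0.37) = 8.82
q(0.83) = 6.84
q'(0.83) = 3.30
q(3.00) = 3.17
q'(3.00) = -6.68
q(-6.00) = -123.01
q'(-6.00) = 34.72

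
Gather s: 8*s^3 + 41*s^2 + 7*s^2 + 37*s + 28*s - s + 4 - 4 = 8*s^3 + 48*s^2 + 64*s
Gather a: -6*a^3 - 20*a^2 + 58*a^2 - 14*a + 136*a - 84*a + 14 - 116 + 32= -6*a^3 + 38*a^2 + 38*a - 70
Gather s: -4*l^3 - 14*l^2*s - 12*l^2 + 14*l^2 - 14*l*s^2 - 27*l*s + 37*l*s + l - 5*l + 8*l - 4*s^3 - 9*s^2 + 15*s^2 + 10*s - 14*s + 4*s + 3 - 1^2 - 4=-4*l^3 + 2*l^2 + 4*l - 4*s^3 + s^2*(6 - 14*l) + s*(-14*l^2 + 10*l) - 2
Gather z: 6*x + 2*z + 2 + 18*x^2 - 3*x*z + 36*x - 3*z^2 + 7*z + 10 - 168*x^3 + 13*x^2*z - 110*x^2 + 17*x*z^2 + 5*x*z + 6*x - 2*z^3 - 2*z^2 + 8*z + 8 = -168*x^3 - 92*x^2 + 48*x - 2*z^3 + z^2*(17*x - 5) + z*(13*x^2 + 2*x + 17) + 20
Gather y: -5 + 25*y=25*y - 5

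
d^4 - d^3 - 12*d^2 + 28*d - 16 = (d - 2)^2*(d - 1)*(d + 4)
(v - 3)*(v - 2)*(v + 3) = v^3 - 2*v^2 - 9*v + 18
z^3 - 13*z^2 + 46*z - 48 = (z - 8)*(z - 3)*(z - 2)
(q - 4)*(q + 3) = q^2 - q - 12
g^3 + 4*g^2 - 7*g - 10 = (g - 2)*(g + 1)*(g + 5)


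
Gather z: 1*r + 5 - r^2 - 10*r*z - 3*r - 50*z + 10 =-r^2 - 2*r + z*(-10*r - 50) + 15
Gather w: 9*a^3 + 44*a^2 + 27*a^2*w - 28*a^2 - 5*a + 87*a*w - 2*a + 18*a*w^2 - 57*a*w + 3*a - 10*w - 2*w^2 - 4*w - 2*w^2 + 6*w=9*a^3 + 16*a^2 - 4*a + w^2*(18*a - 4) + w*(27*a^2 + 30*a - 8)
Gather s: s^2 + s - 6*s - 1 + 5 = s^2 - 5*s + 4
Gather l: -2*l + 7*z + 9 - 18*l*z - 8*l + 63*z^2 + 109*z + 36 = l*(-18*z - 10) + 63*z^2 + 116*z + 45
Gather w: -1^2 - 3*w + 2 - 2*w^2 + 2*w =-2*w^2 - w + 1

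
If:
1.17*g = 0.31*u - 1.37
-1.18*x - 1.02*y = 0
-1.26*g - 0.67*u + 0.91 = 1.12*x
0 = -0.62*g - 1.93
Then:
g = -3.11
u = -7.33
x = 8.70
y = -10.06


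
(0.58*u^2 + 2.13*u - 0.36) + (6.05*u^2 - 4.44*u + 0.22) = 6.63*u^2 - 2.31*u - 0.14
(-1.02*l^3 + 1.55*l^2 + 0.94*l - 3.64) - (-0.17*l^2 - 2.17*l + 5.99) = -1.02*l^3 + 1.72*l^2 + 3.11*l - 9.63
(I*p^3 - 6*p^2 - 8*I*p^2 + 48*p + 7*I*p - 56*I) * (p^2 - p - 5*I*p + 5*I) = I*p^5 - p^4 - 9*I*p^4 + 9*p^3 + 45*I*p^3 + 27*p^2 - 333*I*p^2 - 315*p + 296*I*p + 280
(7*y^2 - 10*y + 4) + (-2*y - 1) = 7*y^2 - 12*y + 3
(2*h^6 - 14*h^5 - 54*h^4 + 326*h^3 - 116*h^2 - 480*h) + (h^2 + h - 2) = 2*h^6 - 14*h^5 - 54*h^4 + 326*h^3 - 115*h^2 - 479*h - 2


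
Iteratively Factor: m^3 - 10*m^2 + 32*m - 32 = (m - 2)*(m^2 - 8*m + 16) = (m - 4)*(m - 2)*(m - 4)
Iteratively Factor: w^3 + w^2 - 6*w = (w - 2)*(w^2 + 3*w) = w*(w - 2)*(w + 3)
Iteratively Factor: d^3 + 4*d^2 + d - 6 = (d + 3)*(d^2 + d - 2) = (d + 2)*(d + 3)*(d - 1)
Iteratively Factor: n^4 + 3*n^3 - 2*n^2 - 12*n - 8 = (n + 1)*(n^3 + 2*n^2 - 4*n - 8) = (n + 1)*(n + 2)*(n^2 - 4) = (n - 2)*(n + 1)*(n + 2)*(n + 2)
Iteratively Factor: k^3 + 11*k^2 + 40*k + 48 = (k + 4)*(k^2 + 7*k + 12) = (k + 4)^2*(k + 3)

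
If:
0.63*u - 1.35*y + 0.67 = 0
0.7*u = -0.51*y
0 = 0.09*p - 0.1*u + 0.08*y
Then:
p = -0.63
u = -0.27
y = 0.37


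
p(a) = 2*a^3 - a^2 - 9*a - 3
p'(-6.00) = 219.00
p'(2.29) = 17.88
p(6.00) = 339.00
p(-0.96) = 2.95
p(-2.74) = -26.99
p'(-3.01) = 51.38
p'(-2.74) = 41.53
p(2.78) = 7.22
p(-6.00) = -417.00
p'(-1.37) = 5.00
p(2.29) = -4.84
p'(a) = 6*a^2 - 2*a - 9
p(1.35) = -12.05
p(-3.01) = -39.51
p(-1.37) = 2.31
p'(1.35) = -0.76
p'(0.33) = -9.01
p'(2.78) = 31.81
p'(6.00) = 195.00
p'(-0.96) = -1.55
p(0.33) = -6.01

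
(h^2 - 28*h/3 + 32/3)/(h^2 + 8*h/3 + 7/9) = 3*(3*h^2 - 28*h + 32)/(9*h^2 + 24*h + 7)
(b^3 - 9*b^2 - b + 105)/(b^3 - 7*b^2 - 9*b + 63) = (b - 5)/(b - 3)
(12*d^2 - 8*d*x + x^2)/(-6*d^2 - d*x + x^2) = (-12*d^2 + 8*d*x - x^2)/(6*d^2 + d*x - x^2)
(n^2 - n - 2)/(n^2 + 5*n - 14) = (n + 1)/(n + 7)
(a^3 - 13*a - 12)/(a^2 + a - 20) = (a^2 + 4*a + 3)/(a + 5)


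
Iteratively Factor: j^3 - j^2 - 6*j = (j - 3)*(j^2 + 2*j) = (j - 3)*(j + 2)*(j)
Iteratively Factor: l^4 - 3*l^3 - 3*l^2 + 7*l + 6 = (l - 2)*(l^3 - l^2 - 5*l - 3) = (l - 3)*(l - 2)*(l^2 + 2*l + 1) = (l - 3)*(l - 2)*(l + 1)*(l + 1)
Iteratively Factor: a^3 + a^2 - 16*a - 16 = (a + 4)*(a^2 - 3*a - 4) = (a + 1)*(a + 4)*(a - 4)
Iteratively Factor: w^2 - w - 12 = (w + 3)*(w - 4)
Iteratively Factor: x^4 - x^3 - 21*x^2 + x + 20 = (x - 1)*(x^3 - 21*x - 20) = (x - 1)*(x + 4)*(x^2 - 4*x - 5) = (x - 5)*(x - 1)*(x + 4)*(x + 1)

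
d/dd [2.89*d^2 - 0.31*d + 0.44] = 5.78*d - 0.31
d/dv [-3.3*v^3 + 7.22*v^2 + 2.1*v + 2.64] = -9.9*v^2 + 14.44*v + 2.1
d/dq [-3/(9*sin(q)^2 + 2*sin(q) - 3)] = 6*(9*sin(q) + 1)*cos(q)/(9*sin(q)^2 + 2*sin(q) - 3)^2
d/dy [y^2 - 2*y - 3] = 2*y - 2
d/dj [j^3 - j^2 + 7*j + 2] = 3*j^2 - 2*j + 7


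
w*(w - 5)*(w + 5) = w^3 - 25*w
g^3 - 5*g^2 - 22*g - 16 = (g - 8)*(g + 1)*(g + 2)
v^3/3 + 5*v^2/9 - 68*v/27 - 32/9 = (v/3 + 1)*(v - 8/3)*(v + 4/3)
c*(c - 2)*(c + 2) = c^3 - 4*c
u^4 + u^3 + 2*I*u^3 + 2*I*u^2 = u^2*(u + 1)*(u + 2*I)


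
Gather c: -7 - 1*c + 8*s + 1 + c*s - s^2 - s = c*(s - 1) - s^2 + 7*s - 6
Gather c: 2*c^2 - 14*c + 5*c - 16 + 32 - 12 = 2*c^2 - 9*c + 4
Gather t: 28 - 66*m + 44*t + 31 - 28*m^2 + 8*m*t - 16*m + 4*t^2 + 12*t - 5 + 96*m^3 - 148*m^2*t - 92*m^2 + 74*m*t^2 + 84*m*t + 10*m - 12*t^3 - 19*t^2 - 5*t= 96*m^3 - 120*m^2 - 72*m - 12*t^3 + t^2*(74*m - 15) + t*(-148*m^2 + 92*m + 51) + 54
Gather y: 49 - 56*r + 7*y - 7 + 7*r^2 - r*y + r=7*r^2 - 55*r + y*(7 - r) + 42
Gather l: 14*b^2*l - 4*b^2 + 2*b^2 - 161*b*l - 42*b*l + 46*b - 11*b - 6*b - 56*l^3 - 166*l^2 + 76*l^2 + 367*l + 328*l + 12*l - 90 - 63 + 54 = -2*b^2 + 29*b - 56*l^3 - 90*l^2 + l*(14*b^2 - 203*b + 707) - 99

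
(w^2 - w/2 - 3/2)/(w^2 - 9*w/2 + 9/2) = (w + 1)/(w - 3)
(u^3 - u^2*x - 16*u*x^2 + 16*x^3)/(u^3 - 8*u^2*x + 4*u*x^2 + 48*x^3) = (-u^2 - 3*u*x + 4*x^2)/(-u^2 + 4*u*x + 12*x^2)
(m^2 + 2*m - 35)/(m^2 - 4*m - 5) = (m + 7)/(m + 1)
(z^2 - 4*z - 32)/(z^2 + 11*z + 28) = (z - 8)/(z + 7)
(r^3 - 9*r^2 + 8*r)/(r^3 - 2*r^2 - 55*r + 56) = r/(r + 7)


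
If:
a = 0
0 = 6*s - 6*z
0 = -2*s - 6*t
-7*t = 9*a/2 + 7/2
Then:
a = 0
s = 3/2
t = -1/2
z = 3/2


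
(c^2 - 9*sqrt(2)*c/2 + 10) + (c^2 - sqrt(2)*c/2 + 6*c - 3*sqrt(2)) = 2*c^2 - 5*sqrt(2)*c + 6*c - 3*sqrt(2) + 10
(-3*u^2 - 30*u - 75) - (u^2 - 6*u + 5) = -4*u^2 - 24*u - 80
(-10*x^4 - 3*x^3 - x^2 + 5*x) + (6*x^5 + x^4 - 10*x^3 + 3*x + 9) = 6*x^5 - 9*x^4 - 13*x^3 - x^2 + 8*x + 9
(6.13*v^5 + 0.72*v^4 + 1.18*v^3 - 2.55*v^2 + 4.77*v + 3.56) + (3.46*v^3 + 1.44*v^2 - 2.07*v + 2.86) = 6.13*v^5 + 0.72*v^4 + 4.64*v^3 - 1.11*v^2 + 2.7*v + 6.42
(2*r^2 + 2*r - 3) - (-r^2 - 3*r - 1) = 3*r^2 + 5*r - 2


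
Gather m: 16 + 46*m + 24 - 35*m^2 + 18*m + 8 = -35*m^2 + 64*m + 48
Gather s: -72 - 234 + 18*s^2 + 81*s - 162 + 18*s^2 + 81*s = 36*s^2 + 162*s - 468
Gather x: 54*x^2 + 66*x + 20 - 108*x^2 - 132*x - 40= -54*x^2 - 66*x - 20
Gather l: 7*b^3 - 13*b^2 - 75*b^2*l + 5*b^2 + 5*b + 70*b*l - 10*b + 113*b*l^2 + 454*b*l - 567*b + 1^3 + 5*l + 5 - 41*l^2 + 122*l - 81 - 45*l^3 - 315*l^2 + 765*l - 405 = 7*b^3 - 8*b^2 - 572*b - 45*l^3 + l^2*(113*b - 356) + l*(-75*b^2 + 524*b + 892) - 480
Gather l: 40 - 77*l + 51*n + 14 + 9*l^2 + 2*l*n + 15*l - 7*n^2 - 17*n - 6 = 9*l^2 + l*(2*n - 62) - 7*n^2 + 34*n + 48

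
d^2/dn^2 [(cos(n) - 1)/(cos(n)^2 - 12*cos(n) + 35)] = (-9*(1 - cos(2*n))^2*cos(n)/4 - 2*(1 - cos(2*n))^2 - 1621*cos(n)/2 - 219*cos(2*n) + 42*cos(3*n) + cos(5*n)/2 + 411)/((cos(n) - 7)^3*(cos(n) - 5)^3)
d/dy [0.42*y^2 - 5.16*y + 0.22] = 0.84*y - 5.16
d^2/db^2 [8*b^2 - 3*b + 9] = 16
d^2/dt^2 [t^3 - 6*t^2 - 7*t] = 6*t - 12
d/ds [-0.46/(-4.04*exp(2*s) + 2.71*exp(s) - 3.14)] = (1.2466 - 3.7168*exp(s))*exp(s)/(4.04*exp(2*s) - 2.71*exp(s) + 3.14)^2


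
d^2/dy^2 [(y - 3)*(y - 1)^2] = 6*y - 10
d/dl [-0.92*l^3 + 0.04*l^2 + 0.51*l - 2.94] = -2.76*l^2 + 0.08*l + 0.51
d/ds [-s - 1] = -1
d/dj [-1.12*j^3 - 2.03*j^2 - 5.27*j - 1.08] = -3.36*j^2 - 4.06*j - 5.27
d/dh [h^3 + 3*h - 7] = 3*h^2 + 3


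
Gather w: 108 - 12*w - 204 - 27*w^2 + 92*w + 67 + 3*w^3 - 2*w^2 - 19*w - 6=3*w^3 - 29*w^2 + 61*w - 35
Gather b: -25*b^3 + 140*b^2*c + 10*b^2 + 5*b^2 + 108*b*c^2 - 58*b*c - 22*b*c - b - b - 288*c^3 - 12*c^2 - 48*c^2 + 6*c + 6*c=-25*b^3 + b^2*(140*c + 15) + b*(108*c^2 - 80*c - 2) - 288*c^3 - 60*c^2 + 12*c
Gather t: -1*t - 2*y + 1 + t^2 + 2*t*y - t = t^2 + t*(2*y - 2) - 2*y + 1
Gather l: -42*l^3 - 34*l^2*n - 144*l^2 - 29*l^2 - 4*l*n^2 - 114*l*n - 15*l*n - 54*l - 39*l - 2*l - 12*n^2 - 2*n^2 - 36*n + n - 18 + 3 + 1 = -42*l^3 + l^2*(-34*n - 173) + l*(-4*n^2 - 129*n - 95) - 14*n^2 - 35*n - 14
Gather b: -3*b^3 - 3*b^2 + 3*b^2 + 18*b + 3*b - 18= -3*b^3 + 21*b - 18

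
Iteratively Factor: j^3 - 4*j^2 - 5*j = (j - 5)*(j^2 + j) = j*(j - 5)*(j + 1)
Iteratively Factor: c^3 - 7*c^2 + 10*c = (c - 2)*(c^2 - 5*c) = (c - 5)*(c - 2)*(c)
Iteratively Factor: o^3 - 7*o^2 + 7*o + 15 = (o + 1)*(o^2 - 8*o + 15) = (o - 3)*(o + 1)*(o - 5)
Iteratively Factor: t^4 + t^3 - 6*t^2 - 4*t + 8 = (t + 2)*(t^3 - t^2 - 4*t + 4) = (t + 2)^2*(t^2 - 3*t + 2) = (t - 1)*(t + 2)^2*(t - 2)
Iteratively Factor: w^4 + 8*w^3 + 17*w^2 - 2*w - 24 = (w + 4)*(w^3 + 4*w^2 + w - 6) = (w + 2)*(w + 4)*(w^2 + 2*w - 3) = (w + 2)*(w + 3)*(w + 4)*(w - 1)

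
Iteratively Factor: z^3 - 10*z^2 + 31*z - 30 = (z - 5)*(z^2 - 5*z + 6) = (z - 5)*(z - 3)*(z - 2)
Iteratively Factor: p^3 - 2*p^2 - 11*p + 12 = (p - 4)*(p^2 + 2*p - 3) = (p - 4)*(p + 3)*(p - 1)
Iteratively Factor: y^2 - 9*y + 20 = (y - 5)*(y - 4)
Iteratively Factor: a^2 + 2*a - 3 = (a - 1)*(a + 3)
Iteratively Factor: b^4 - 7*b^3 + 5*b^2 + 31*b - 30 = (b - 1)*(b^3 - 6*b^2 - b + 30) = (b - 3)*(b - 1)*(b^2 - 3*b - 10) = (b - 5)*(b - 3)*(b - 1)*(b + 2)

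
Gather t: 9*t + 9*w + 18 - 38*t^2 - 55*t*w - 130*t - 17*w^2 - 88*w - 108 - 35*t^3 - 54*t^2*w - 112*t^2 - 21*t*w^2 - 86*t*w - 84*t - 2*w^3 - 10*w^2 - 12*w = -35*t^3 + t^2*(-54*w - 150) + t*(-21*w^2 - 141*w - 205) - 2*w^3 - 27*w^2 - 91*w - 90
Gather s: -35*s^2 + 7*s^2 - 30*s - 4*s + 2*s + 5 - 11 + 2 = -28*s^2 - 32*s - 4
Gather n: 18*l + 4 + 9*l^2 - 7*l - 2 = 9*l^2 + 11*l + 2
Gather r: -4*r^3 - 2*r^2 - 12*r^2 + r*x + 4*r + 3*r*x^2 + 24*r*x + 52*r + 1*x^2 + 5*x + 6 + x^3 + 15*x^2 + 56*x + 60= -4*r^3 - 14*r^2 + r*(3*x^2 + 25*x + 56) + x^3 + 16*x^2 + 61*x + 66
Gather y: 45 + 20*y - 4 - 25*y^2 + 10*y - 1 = -25*y^2 + 30*y + 40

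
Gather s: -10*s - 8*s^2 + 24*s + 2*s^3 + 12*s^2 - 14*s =2*s^3 + 4*s^2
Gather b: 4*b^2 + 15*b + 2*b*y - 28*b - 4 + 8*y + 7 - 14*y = 4*b^2 + b*(2*y - 13) - 6*y + 3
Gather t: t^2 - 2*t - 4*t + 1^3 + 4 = t^2 - 6*t + 5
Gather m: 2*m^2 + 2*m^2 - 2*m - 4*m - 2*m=4*m^2 - 8*m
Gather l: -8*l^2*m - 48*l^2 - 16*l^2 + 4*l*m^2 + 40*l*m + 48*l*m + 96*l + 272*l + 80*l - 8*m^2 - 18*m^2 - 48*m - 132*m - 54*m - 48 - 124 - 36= l^2*(-8*m - 64) + l*(4*m^2 + 88*m + 448) - 26*m^2 - 234*m - 208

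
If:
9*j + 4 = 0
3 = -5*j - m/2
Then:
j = -4/9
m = -14/9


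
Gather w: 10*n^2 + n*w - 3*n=10*n^2 + n*w - 3*n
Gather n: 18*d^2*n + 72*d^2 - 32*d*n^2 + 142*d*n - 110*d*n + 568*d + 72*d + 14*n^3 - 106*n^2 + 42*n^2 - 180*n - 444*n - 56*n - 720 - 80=72*d^2 + 640*d + 14*n^3 + n^2*(-32*d - 64) + n*(18*d^2 + 32*d - 680) - 800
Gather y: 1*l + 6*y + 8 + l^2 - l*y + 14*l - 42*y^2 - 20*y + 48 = l^2 + 15*l - 42*y^2 + y*(-l - 14) + 56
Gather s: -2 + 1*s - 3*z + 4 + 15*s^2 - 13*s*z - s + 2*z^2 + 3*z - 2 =15*s^2 - 13*s*z + 2*z^2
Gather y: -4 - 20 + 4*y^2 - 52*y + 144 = 4*y^2 - 52*y + 120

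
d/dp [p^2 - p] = 2*p - 1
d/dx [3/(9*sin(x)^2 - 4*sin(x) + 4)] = 6*(2 - 9*sin(x))*cos(x)/(9*sin(x)^2 - 4*sin(x) + 4)^2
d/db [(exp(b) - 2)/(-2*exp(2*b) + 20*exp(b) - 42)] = (2*(exp(b) - 5)*(exp(b) - 2) - exp(2*b) + 10*exp(b) - 21)*exp(b)/(2*(exp(2*b) - 10*exp(b) + 21)^2)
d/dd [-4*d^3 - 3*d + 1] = -12*d^2 - 3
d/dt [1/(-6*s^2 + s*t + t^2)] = (-s - 2*t)/(-6*s^2 + s*t + t^2)^2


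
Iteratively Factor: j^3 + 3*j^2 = (j)*(j^2 + 3*j) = j*(j + 3)*(j)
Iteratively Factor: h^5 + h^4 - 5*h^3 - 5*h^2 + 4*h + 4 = (h + 2)*(h^4 - h^3 - 3*h^2 + h + 2) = (h - 1)*(h + 2)*(h^3 - 3*h - 2) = (h - 1)*(h + 1)*(h + 2)*(h^2 - h - 2) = (h - 1)*(h + 1)^2*(h + 2)*(h - 2)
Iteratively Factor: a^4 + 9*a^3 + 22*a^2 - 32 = (a + 4)*(a^3 + 5*a^2 + 2*a - 8) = (a + 2)*(a + 4)*(a^2 + 3*a - 4) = (a + 2)*(a + 4)^2*(a - 1)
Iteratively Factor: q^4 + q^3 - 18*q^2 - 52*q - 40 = (q + 2)*(q^3 - q^2 - 16*q - 20) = (q + 2)^2*(q^2 - 3*q - 10) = (q + 2)^3*(q - 5)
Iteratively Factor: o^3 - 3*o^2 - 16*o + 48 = (o - 3)*(o^2 - 16) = (o - 3)*(o + 4)*(o - 4)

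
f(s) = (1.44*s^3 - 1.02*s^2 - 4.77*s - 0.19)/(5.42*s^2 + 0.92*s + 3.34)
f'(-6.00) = 0.29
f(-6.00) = -1.66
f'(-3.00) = 0.37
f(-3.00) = -0.69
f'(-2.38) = 0.43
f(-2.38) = -0.44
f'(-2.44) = 0.42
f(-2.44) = -0.47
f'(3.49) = 0.33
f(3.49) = 0.44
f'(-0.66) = 0.20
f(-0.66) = 0.41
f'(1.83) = 0.39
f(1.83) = -0.15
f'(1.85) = 0.39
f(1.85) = -0.14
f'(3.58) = 0.32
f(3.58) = 0.47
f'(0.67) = 0.03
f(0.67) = -0.53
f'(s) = (-10.84*s - 0.92)*(1.44*s^3 - 1.02*s^2 - 4.77*s - 0.19)/(5.42*s^2 + 0.92*s + 3.34)^2 + (4.32*s^2 - 2.04*s - 4.77)/(5.42*s^2 + 0.92*s + 3.34) = (7.8048*s^4 + 2.6496*s^3 + 39.3438*s^2 - 4.754*s - 15.757)/(29.3764*s^4 + 9.9728*s^3 + 37.052*s^2 + 6.1456*s + 11.1556)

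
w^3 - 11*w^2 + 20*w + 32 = (w - 8)*(w - 4)*(w + 1)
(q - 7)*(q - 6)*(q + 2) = q^3 - 11*q^2 + 16*q + 84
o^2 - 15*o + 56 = (o - 8)*(o - 7)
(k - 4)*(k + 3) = k^2 - k - 12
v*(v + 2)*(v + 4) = v^3 + 6*v^2 + 8*v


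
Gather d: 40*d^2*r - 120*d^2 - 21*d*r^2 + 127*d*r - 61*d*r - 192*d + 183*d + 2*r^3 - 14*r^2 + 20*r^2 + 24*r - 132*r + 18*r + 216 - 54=d^2*(40*r - 120) + d*(-21*r^2 + 66*r - 9) + 2*r^3 + 6*r^2 - 90*r + 162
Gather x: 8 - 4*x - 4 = 4 - 4*x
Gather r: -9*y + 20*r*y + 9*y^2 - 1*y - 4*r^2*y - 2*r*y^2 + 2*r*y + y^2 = -4*r^2*y + r*(-2*y^2 + 22*y) + 10*y^2 - 10*y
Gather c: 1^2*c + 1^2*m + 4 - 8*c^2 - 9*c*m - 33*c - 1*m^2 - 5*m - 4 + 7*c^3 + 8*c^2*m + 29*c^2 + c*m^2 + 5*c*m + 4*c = 7*c^3 + c^2*(8*m + 21) + c*(m^2 - 4*m - 28) - m^2 - 4*m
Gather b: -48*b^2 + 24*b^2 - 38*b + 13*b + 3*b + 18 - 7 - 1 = -24*b^2 - 22*b + 10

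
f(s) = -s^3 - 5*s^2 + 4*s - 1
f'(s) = -3*s^2 - 10*s + 4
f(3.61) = -98.77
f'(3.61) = -71.20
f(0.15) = -0.52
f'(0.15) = 2.43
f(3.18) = -71.00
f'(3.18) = -58.14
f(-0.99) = -8.89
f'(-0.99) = 10.96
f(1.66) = -12.71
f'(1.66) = -20.87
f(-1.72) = -17.58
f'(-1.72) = 12.32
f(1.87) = -17.54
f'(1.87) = -25.19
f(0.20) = -0.41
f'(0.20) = 1.88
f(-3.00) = -31.00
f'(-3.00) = 7.00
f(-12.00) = 959.00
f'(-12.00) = -308.00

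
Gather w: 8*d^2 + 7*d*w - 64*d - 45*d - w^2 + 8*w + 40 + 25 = 8*d^2 - 109*d - w^2 + w*(7*d + 8) + 65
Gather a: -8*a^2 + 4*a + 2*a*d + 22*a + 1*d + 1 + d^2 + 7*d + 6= -8*a^2 + a*(2*d + 26) + d^2 + 8*d + 7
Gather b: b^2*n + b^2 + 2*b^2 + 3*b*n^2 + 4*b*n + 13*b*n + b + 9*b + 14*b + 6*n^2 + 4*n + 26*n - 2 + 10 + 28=b^2*(n + 3) + b*(3*n^2 + 17*n + 24) + 6*n^2 + 30*n + 36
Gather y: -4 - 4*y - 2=-4*y - 6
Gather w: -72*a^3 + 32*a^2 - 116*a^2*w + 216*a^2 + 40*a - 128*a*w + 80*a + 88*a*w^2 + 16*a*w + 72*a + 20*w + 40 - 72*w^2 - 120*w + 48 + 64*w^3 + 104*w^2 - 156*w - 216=-72*a^3 + 248*a^2 + 192*a + 64*w^3 + w^2*(88*a + 32) + w*(-116*a^2 - 112*a - 256) - 128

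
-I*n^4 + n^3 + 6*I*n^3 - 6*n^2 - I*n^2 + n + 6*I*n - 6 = (n - 6)*(n - I)*(n + I)*(-I*n + 1)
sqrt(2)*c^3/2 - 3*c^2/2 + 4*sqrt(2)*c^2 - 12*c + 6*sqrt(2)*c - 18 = (c + 6)*(c - 3*sqrt(2)/2)*(sqrt(2)*c/2 + sqrt(2))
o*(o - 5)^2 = o^3 - 10*o^2 + 25*o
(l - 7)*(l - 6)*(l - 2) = l^3 - 15*l^2 + 68*l - 84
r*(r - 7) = r^2 - 7*r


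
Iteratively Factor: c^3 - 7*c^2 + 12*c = (c)*(c^2 - 7*c + 12) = c*(c - 3)*(c - 4)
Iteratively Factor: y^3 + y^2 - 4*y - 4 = (y + 2)*(y^2 - y - 2) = (y + 1)*(y + 2)*(y - 2)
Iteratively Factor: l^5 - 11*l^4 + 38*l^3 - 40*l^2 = (l - 5)*(l^4 - 6*l^3 + 8*l^2) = (l - 5)*(l - 2)*(l^3 - 4*l^2) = l*(l - 5)*(l - 2)*(l^2 - 4*l) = l*(l - 5)*(l - 4)*(l - 2)*(l)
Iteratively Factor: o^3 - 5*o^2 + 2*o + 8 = (o + 1)*(o^2 - 6*o + 8) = (o - 2)*(o + 1)*(o - 4)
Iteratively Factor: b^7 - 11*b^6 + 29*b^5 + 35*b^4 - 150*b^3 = (b - 5)*(b^6 - 6*b^5 - b^4 + 30*b^3) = b*(b - 5)*(b^5 - 6*b^4 - b^3 + 30*b^2) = b^2*(b - 5)*(b^4 - 6*b^3 - b^2 + 30*b) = b^2*(b - 5)^2*(b^3 - b^2 - 6*b) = b^2*(b - 5)^2*(b + 2)*(b^2 - 3*b) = b^2*(b - 5)^2*(b - 3)*(b + 2)*(b)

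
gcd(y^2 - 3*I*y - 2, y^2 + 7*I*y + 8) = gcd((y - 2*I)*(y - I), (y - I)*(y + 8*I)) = y - I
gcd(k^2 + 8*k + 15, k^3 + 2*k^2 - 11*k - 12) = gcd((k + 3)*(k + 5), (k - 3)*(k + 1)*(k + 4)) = 1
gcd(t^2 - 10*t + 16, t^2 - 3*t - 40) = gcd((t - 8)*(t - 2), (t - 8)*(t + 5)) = t - 8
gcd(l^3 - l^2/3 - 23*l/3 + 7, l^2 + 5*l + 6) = l + 3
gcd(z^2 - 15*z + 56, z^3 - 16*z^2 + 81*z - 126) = z - 7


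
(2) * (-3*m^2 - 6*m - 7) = -6*m^2 - 12*m - 14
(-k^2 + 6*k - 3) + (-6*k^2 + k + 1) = -7*k^2 + 7*k - 2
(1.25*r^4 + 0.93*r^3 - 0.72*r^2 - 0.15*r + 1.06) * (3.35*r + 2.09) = 4.1875*r^5 + 5.728*r^4 - 0.4683*r^3 - 2.0073*r^2 + 3.2375*r + 2.2154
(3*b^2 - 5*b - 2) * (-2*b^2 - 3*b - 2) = -6*b^4 + b^3 + 13*b^2 + 16*b + 4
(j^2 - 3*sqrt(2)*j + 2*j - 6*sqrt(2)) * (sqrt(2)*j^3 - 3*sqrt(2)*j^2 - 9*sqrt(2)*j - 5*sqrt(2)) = sqrt(2)*j^5 - 6*j^4 - sqrt(2)*j^4 - 15*sqrt(2)*j^3 + 6*j^3 - 23*sqrt(2)*j^2 + 90*j^2 - 10*sqrt(2)*j + 138*j + 60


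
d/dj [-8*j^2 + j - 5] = 1 - 16*j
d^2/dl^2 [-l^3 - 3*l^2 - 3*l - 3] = -6*l - 6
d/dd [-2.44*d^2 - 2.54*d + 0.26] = -4.88*d - 2.54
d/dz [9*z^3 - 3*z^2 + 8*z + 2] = 27*z^2 - 6*z + 8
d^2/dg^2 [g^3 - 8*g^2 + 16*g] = 6*g - 16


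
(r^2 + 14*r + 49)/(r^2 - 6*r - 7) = (r^2 + 14*r + 49)/(r^2 - 6*r - 7)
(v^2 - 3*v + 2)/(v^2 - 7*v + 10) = (v - 1)/(v - 5)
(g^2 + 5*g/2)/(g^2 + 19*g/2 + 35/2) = g/(g + 7)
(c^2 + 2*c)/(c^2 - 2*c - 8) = c/(c - 4)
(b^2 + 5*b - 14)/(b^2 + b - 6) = (b + 7)/(b + 3)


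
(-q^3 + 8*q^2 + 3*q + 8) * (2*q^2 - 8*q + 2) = -2*q^5 + 24*q^4 - 60*q^3 + 8*q^2 - 58*q + 16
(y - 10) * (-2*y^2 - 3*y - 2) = -2*y^3 + 17*y^2 + 28*y + 20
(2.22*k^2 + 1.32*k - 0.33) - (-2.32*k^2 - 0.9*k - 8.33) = 4.54*k^2 + 2.22*k + 8.0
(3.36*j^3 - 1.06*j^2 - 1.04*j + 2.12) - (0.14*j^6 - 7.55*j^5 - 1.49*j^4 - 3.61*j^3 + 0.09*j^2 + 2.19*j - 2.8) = -0.14*j^6 + 7.55*j^5 + 1.49*j^4 + 6.97*j^3 - 1.15*j^2 - 3.23*j + 4.92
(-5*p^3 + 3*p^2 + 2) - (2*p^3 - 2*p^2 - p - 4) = -7*p^3 + 5*p^2 + p + 6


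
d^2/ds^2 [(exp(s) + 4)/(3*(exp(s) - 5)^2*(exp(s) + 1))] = (4*exp(4*s) + 49*exp(3*s) + 15*exp(2*s) + 151*exp(s) - 35)*exp(s)/(3*(exp(7*s) - 17*exp(6*s) + 93*exp(5*s) - 109*exp(4*s) - 445*exp(3*s) + 525*exp(2*s) + 1375*exp(s) + 625))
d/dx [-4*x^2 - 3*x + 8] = -8*x - 3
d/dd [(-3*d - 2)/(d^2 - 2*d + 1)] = (3*d + 7)/(d^3 - 3*d^2 + 3*d - 1)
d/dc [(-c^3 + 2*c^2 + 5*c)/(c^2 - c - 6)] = (-c^4 + 2*c^3 + 11*c^2 - 24*c - 30)/(c^4 - 2*c^3 - 11*c^2 + 12*c + 36)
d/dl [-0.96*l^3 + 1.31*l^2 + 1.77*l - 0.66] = -2.88*l^2 + 2.62*l + 1.77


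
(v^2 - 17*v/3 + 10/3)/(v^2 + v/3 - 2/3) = (v - 5)/(v + 1)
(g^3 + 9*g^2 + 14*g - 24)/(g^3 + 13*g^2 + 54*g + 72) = (g - 1)/(g + 3)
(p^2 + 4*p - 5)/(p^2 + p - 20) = (p - 1)/(p - 4)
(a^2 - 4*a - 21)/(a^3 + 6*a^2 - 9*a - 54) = (a - 7)/(a^2 + 3*a - 18)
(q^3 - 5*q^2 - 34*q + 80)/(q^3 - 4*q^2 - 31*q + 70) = (q - 8)/(q - 7)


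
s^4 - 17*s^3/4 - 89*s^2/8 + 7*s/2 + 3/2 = (s - 6)*(s - 1/2)*(s + 1/4)*(s + 2)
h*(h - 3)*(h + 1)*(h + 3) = h^4 + h^3 - 9*h^2 - 9*h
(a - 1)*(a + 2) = a^2 + a - 2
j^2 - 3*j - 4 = (j - 4)*(j + 1)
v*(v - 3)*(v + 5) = v^3 + 2*v^2 - 15*v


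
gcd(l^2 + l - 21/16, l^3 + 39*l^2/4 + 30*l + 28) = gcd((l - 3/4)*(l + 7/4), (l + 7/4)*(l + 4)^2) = l + 7/4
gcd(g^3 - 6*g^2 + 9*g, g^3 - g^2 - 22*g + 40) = 1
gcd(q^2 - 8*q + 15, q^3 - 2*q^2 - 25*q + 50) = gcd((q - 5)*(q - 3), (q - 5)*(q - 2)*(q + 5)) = q - 5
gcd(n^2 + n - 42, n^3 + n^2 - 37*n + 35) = n + 7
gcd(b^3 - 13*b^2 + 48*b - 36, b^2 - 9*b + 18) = b - 6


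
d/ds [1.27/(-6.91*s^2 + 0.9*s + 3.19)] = (17.5514*s - 1.143)/(-6.91*s^2 + 0.9*s + 3.19)^2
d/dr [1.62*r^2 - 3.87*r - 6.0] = 3.24*r - 3.87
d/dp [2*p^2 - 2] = 4*p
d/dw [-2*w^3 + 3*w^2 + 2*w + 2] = -6*w^2 + 6*w + 2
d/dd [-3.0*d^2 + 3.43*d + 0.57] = 3.43 - 6.0*d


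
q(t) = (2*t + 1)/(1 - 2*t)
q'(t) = 2/(1 - 2*t) + 2*(2*t + 1)/(1 - 2*t)^2 = 4/(2*t - 1)^2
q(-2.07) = -0.61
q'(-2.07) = 0.15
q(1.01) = -2.96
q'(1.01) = 3.84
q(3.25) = -1.36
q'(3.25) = 0.13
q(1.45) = -2.05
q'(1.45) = 1.11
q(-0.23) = 0.37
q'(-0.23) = 1.88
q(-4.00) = -0.78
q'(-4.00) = 0.05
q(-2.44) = -0.66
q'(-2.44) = 0.12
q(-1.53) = -0.51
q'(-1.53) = 0.24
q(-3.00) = -0.71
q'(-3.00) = 0.08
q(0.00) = 1.00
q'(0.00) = 4.00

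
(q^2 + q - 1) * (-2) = -2*q^2 - 2*q + 2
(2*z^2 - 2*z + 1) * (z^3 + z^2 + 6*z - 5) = 2*z^5 + 11*z^3 - 21*z^2 + 16*z - 5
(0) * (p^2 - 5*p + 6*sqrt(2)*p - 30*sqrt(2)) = 0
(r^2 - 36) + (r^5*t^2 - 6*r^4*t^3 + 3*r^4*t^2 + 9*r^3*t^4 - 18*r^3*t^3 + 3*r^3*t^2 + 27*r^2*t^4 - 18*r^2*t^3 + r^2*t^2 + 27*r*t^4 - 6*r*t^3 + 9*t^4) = r^5*t^2 - 6*r^4*t^3 + 3*r^4*t^2 + 9*r^3*t^4 - 18*r^3*t^3 + 3*r^3*t^2 + 27*r^2*t^4 - 18*r^2*t^3 + r^2*t^2 + r^2 + 27*r*t^4 - 6*r*t^3 + 9*t^4 - 36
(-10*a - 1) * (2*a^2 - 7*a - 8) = -20*a^3 + 68*a^2 + 87*a + 8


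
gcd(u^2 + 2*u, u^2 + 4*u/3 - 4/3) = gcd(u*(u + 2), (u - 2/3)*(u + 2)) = u + 2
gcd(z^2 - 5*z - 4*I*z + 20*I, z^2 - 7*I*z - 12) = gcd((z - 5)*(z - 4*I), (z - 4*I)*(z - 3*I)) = z - 4*I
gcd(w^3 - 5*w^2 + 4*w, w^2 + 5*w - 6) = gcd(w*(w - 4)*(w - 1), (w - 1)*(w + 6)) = w - 1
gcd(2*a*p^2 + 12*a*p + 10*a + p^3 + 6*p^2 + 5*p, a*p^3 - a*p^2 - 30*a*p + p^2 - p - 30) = p + 5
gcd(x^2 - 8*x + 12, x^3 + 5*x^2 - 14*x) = x - 2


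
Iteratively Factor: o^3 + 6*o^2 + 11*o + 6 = (o + 3)*(o^2 + 3*o + 2) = (o + 2)*(o + 3)*(o + 1)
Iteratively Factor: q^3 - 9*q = (q - 3)*(q^2 + 3*q) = (q - 3)*(q + 3)*(q)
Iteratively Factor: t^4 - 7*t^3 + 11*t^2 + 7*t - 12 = (t + 1)*(t^3 - 8*t^2 + 19*t - 12) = (t - 4)*(t + 1)*(t^2 - 4*t + 3) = (t - 4)*(t - 1)*(t + 1)*(t - 3)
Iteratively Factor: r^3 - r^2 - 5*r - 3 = (r + 1)*(r^2 - 2*r - 3) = (r + 1)^2*(r - 3)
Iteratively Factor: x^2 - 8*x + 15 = (x - 3)*(x - 5)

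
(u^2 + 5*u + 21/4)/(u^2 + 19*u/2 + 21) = (u + 3/2)/(u + 6)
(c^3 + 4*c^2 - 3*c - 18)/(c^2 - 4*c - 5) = (-c^3 - 4*c^2 + 3*c + 18)/(-c^2 + 4*c + 5)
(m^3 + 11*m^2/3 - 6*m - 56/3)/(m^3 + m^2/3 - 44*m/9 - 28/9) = 3*(m + 4)/(3*m + 2)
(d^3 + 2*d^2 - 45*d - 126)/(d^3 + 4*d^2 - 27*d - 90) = (d - 7)/(d - 5)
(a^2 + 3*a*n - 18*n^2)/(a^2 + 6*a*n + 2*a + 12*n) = (a - 3*n)/(a + 2)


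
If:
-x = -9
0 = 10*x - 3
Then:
No Solution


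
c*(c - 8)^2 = c^3 - 16*c^2 + 64*c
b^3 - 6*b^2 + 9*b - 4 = (b - 4)*(b - 1)^2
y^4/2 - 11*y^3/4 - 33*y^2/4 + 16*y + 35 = (y/2 + 1)*(y - 7)*(y - 5/2)*(y + 2)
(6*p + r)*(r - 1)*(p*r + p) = 6*p^2*r^2 - 6*p^2 + p*r^3 - p*r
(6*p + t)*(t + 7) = 6*p*t + 42*p + t^2 + 7*t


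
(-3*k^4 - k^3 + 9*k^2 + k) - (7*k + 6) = -3*k^4 - k^3 + 9*k^2 - 6*k - 6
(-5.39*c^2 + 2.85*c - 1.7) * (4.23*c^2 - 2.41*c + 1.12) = -22.7997*c^4 + 25.0454*c^3 - 20.0963*c^2 + 7.289*c - 1.904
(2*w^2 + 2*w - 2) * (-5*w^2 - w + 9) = -10*w^4 - 12*w^3 + 26*w^2 + 20*w - 18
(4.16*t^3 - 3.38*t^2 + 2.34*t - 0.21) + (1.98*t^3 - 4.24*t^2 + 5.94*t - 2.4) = 6.14*t^3 - 7.62*t^2 + 8.28*t - 2.61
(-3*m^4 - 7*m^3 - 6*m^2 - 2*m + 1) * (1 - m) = 3*m^5 + 4*m^4 - m^3 - 4*m^2 - 3*m + 1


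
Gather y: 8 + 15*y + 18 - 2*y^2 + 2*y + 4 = -2*y^2 + 17*y + 30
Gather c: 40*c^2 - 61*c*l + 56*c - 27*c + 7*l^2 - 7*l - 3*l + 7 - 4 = 40*c^2 + c*(29 - 61*l) + 7*l^2 - 10*l + 3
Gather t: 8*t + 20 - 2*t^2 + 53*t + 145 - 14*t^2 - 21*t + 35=-16*t^2 + 40*t + 200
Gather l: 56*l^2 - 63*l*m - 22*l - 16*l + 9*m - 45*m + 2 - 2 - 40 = 56*l^2 + l*(-63*m - 38) - 36*m - 40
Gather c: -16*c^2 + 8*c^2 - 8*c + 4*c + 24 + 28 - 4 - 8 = -8*c^2 - 4*c + 40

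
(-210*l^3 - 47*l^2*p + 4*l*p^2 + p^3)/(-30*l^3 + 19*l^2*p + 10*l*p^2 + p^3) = (-7*l + p)/(-l + p)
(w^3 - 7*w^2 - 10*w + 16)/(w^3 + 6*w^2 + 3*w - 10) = (w - 8)/(w + 5)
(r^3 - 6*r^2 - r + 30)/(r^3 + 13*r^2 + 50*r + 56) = (r^2 - 8*r + 15)/(r^2 + 11*r + 28)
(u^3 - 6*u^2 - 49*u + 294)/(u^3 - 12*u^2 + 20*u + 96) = (u^2 - 49)/(u^2 - 6*u - 16)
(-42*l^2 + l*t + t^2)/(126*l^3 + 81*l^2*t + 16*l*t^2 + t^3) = (-6*l + t)/(18*l^2 + 9*l*t + t^2)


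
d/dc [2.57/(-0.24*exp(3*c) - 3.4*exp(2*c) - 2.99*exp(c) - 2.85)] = (1.8504*exp(2*c) + 17.476*exp(c) + 7.6843)*exp(c)/(0.24*exp(3*c) + 3.4*exp(2*c) + 2.99*exp(c) + 2.85)^2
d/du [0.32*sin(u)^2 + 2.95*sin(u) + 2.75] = (0.64*sin(u) + 2.95)*cos(u)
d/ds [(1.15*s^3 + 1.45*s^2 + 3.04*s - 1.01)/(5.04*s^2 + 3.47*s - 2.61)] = (5.796*s^4 + 7.981*s^3 - 19.2946*s^2 + 2.6118*s - 4.4297)/(25.4016*s^4 + 34.9776*s^3 - 14.2679*s^2 - 18.1134*s + 6.8121)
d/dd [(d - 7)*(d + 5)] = 2*d - 2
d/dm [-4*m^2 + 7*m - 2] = 7 - 8*m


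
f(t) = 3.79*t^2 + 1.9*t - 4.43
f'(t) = 7.58*t + 1.9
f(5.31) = 112.52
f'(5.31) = 42.15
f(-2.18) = 9.44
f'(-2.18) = -14.62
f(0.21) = -3.86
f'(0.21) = 3.49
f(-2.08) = 8.02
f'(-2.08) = -13.87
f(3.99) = 63.49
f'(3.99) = 32.14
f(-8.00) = 222.93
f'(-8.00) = -58.74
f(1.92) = 13.19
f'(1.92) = 16.45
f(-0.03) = -4.48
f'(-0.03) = 1.67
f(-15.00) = 819.82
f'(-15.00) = -111.80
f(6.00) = 143.41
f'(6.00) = 47.38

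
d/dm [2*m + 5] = 2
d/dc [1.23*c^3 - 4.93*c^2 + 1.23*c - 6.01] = 3.69*c^2 - 9.86*c + 1.23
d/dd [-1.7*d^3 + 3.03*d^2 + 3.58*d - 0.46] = -5.1*d^2 + 6.06*d + 3.58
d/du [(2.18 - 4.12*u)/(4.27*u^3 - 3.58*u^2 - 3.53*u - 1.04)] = (35.1848*u^3 - 42.6754*u^2 + 15.6088*u + 11.9802)/(18.2329*u^6 - 30.5732*u^5 - 17.3298*u^4 + 16.3932*u^3 + 19.9073*u^2 + 7.3424*u + 1.0816)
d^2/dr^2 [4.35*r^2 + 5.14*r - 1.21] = 8.70000000000000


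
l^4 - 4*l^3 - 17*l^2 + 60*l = l*(l - 5)*(l - 3)*(l + 4)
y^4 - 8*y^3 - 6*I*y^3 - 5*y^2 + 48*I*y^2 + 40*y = y*(y - 8)*(y - 5*I)*(y - I)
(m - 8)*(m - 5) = m^2 - 13*m + 40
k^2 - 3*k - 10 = (k - 5)*(k + 2)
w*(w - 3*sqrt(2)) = w^2 - 3*sqrt(2)*w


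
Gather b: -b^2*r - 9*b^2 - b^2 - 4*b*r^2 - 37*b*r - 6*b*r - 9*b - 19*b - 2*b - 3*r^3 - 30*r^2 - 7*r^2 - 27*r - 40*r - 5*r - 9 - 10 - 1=b^2*(-r - 10) + b*(-4*r^2 - 43*r - 30) - 3*r^3 - 37*r^2 - 72*r - 20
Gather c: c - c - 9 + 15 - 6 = 0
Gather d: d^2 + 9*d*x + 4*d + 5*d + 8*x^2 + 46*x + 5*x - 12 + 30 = d^2 + d*(9*x + 9) + 8*x^2 + 51*x + 18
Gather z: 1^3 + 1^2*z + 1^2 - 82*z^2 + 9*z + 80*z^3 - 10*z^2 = 80*z^3 - 92*z^2 + 10*z + 2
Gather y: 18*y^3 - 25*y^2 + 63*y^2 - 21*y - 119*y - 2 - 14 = 18*y^3 + 38*y^2 - 140*y - 16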